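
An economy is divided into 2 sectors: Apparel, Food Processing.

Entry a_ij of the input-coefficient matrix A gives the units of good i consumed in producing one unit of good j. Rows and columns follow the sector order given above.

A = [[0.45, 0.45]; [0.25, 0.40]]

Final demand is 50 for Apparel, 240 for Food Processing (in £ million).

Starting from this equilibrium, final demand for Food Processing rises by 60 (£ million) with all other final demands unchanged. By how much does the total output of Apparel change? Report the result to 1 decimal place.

Δx_A = 124.1

I − A =
  [   0.55    -0.45]
  [  -0.25     0.60]
det(I−A) = (0.55)(0.60) − (-0.45)(-0.25) = 0.2175
adj(I−A) = [[0.60, 0.45], [0.25, 0.55]]
(I − A)⁻¹ = adj(I−A) / det(I−A) ≈
  [   2.7586     2.0690]
  [   1.1494     2.5287]
Δx = (I − A)⁻¹ Δd with Δd having +60 in the Food Processing component and 0 elsewhere.
So Δx_A = L_AF · (+60), where L_AF = adj(I−A)_AF / det(I−A) = 0.45 / 0.2175.
Δx_A = 0.45 × (+60) / 0.2175 = 27.00 / 0.2175 ≈ 124.1.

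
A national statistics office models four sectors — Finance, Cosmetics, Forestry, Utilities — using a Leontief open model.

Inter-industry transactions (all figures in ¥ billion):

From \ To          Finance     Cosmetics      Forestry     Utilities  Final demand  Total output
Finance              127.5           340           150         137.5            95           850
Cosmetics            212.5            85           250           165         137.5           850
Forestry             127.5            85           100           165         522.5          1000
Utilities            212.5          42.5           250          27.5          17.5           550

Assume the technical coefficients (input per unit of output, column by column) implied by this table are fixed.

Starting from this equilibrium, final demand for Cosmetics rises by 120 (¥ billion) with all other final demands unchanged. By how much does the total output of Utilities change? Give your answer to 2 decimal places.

Technical coefficients a_ij = z_ij / X_j:
  a_11 = 127.5/850 = 0.15, a_21 = 212.5/850 = 0.25, a_31 = 127.5/850 = 0.15, a_41 = 212.5/850 = 0.25
  a_12 = 340/850 = 0.40, a_22 = 85/850 = 0.10, a_32 = 85/850 = 0.10, a_42 = 42.5/850 = 0.05
  a_13 = 150/1000 = 0.15, a_23 = 250/1000 = 0.25, a_33 = 100/1000 = 0.10, a_43 = 250/1000 = 0.25
  a_14 = 137.5/550 = 0.25, a_24 = 165/550 = 0.30, a_34 = 165/550 = 0.30, a_44 = 27.5/550 = 0.05
I − A =
  [   0.85    -0.40    -0.15    -0.25]
  [  -0.25     0.90    -0.25    -0.30]
  [  -0.15    -0.10     0.90    -0.30]
  [  -0.25    -0.05    -0.25     0.95]
Compute the cofactors C_ij = (−1)^(i+j)·(3×3 minor ij) of I−A; the adjugate is their transpose:
adj(I−A) = Cᵀ =
  [ 0.653500   0.346000   0.310375   0.379250]
  [ 0.328125   0.564750   0.312500   0.363375]
  [ 0.228500   0.176125   0.529625   0.283000]
  [ 0.249375   0.167125   0.237500   0.538250]
det(I−A) = Σ_j (I−A)_1j·C_1j = (0.85)(0.653500) + (-0.40)(0.328125) + (-0.15)(0.228500) + (-0.25)(0.249375) = 0.32760625
(I − A)⁻¹ = adj(I−A) / det(I−A) ≈
  [   1.9948     1.0561     0.9474     1.1576]
  [   1.0016     1.7239     0.9539     1.1092]
  [   0.6975     0.5376     1.6167     0.8638]
  [   0.7612     0.5101     0.7250     1.6430]
Δx = (I − A)⁻¹ Δd with Δd having +120 in the Cosmetics component and 0 elsewhere.
So Δx_4 = L_42 · (+120), where L_42 = adj(I−A)_42 / det(I−A) = 0.167125 / 0.32760625.
Δx_4 = 0.167125 × (+120) / 0.32760625 = 20.055 / 0.32760625 ≈ 61.22.

Δx_4 = 61.22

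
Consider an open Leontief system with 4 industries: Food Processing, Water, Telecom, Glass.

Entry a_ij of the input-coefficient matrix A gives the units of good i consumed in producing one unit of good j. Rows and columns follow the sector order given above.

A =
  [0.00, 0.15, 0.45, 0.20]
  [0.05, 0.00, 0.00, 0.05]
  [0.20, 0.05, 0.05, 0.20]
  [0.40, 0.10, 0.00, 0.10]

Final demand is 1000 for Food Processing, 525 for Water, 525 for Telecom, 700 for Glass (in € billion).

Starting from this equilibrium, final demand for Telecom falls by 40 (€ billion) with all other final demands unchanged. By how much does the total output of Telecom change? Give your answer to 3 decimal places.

Δx_3 = -49.832

I − A =
  [   1.00    -0.15    -0.45    -0.20]
  [  -0.05     1.00     0.00    -0.05]
  [  -0.20    -0.05     0.95    -0.20]
  [  -0.40    -0.10     0.00     0.90]
Compute the cofactors C_ij = (−1)^(i+j)·(3×3 minor ij) of I−A; the adjugate is their transpose:
adj(I−A) = Cᵀ =
  [ 0.85025   0.17650   0.40275   0.28825]
  [ 0.06175   0.66200   0.02925   0.05700]
  [ 0.26325   0.10400   0.80425   0.24300]
  [ 0.38475   0.15200   0.18225   0.85175]
det(I−A) = Σ_j (I−A)_1j·C_1j = (1.00)(0.85025) + (-0.15)(0.06175) + (-0.45)(0.26325) + (-0.20)(0.38475) = 0.645575
(I − A)⁻¹ = adj(I−A) / det(I−A) ≈
  [   1.3170     0.2734     0.6239     0.4465]
  [   0.0957     1.0254     0.0453     0.0883]
  [   0.4078     0.1611     1.2458     0.3764]
  [   0.5960     0.2354     0.2823     1.3194]
Δx = (I − A)⁻¹ Δd with Δd having -40 in the Telecom component and 0 elsewhere.
So Δx_3 = L_33 · (-40), where L_33 = adj(I−A)_33 / det(I−A) = 0.80425 / 0.645575.
Δx_3 = 0.80425 × (-40) / 0.645575 = -32.17 / 0.645575 ≈ -49.832.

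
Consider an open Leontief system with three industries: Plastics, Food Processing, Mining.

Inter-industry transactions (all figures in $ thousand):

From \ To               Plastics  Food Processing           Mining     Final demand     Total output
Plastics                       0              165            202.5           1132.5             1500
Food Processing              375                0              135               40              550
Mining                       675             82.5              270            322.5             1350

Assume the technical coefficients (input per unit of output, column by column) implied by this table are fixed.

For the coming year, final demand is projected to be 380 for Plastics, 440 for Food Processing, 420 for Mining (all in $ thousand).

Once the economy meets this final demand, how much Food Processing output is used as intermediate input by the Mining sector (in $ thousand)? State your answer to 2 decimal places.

z_23 = 109.52

Technical coefficients a_ij = z_ij / X_j:
  a_11 = 0/1500 = 0.00, a_21 = 375/1500 = 0.25, a_31 = 675/1500 = 0.45
  a_12 = 165/550 = 0.30, a_22 = 0/550 = 0.00, a_32 = 82.5/550 = 0.15
  a_13 = 202.5/1350 = 0.15, a_23 = 135/1350 = 0.10, a_33 = 270/1350 = 0.20
I − A =
  [   1.00    -0.30    -0.15]
  [  -0.25     1.00    -0.10]
  [  -0.45    -0.15     0.80]
Cofactors of I−A, C_ij = (−1)^(i+j)·(minor ij) (rows/columns in the sector order above):
  C_11 = (1.00)(0.80) − (-0.10)(-0.15) = 0.7850
  C_12 = −[(-0.25)(0.80) − (-0.10)(-0.45)] = 0.2450
  C_13 = (-0.25)(-0.15) − (1.00)(-0.45) = 0.4875
  C_21 = −[(-0.30)(0.80) − (-0.15)(-0.15)] = 0.2625
  C_22 = (1.00)(0.80) − (-0.15)(-0.45) = 0.7325
  C_23 = −[(1.00)(-0.15) − (-0.30)(-0.45)] = 0.2850
  C_31 = (-0.30)(-0.10) − (-0.15)(1.00) = 0.1800
  C_32 = −[(1.00)(-0.10) − (-0.15)(-0.25)] = 0.1375
  C_33 = (1.00)(1.00) − (-0.30)(-0.25) = 0.9250
det(I−A) = Σ_j (I−A)_1j·C_1j = (1.00)(0.7850) + (-0.30)(0.2450) + (-0.15)(0.4875) = 0.638375
adj(I−A) = Cᵀ =
  [ 0.7850   0.2625   0.1800]
  [ 0.2450   0.7325   0.1375]
  [ 0.4875   0.2850   0.9250]
(I − A)⁻¹ = adj(I−A) / det(I−A) ≈
  [   1.2297     0.4112     0.2820]
  [   0.3838     1.1474     0.2154]
  [   0.7637     0.4464     1.4490]
First solve x = (I − A)⁻¹ d = adj(I−A)·d / det(I−A); in particular x_3 = (0.4875·380 + 0.2850·440 + 0.9250·420) / 0.638375 = 699.15 / 0.638375 ≈ 1095.2027.
Intermediate flow from 2 to 3: z_23 = a_23 · x_3 = 0.10 × 699.15 / 0.638375 = 69.915 / 0.638375 ≈ 109.52.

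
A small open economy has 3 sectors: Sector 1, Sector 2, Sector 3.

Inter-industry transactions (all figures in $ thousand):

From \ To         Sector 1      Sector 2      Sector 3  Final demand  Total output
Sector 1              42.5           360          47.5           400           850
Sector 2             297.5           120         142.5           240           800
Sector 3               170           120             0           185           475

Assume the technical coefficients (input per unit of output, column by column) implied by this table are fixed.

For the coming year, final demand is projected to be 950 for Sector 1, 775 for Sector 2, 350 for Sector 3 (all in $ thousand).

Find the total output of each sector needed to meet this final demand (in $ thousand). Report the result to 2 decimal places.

x_1 = 2154.35, x_2 = 2190.41, x_3 = 1109.43

Technical coefficients a_ij = z_ij / X_j:
  a_11 = 42.5/850 = 0.05, a_21 = 297.5/850 = 0.35, a_31 = 170/850 = 0.20
  a_12 = 360/800 = 0.45, a_22 = 120/800 = 0.15, a_32 = 120/800 = 0.15
  a_13 = 47.5/475 = 0.10, a_23 = 142.5/475 = 0.30, a_33 = 0/475 = 0.00
I − A =
  [   0.95    -0.45    -0.10]
  [  -0.35     0.85    -0.30]
  [  -0.20    -0.15     1.00]
Cofactors of I−A, C_ij = (−1)^(i+j)·(minor ij) (rows/columns in the sector order above):
  C_11 = (0.85)(1.00) − (-0.30)(-0.15) = 0.8050
  C_12 = −[(-0.35)(1.00) − (-0.30)(-0.20)] = 0.4100
  C_13 = (-0.35)(-0.15) − (0.85)(-0.20) = 0.2225
  C_21 = −[(-0.45)(1.00) − (-0.10)(-0.15)] = 0.4650
  C_22 = (0.95)(1.00) − (-0.10)(-0.20) = 0.9300
  C_23 = −[(0.95)(-0.15) − (-0.45)(-0.20)] = 0.2325
  C_31 = (-0.45)(-0.30) − (-0.10)(0.85) = 0.2200
  C_32 = −[(0.95)(-0.30) − (-0.10)(-0.35)] = 0.3200
  C_33 = (0.95)(0.85) − (-0.45)(-0.35) = 0.6500
det(I−A) = Σ_j (I−A)_1j·C_1j = (0.95)(0.8050) + (-0.45)(0.4100) + (-0.10)(0.2225) = 0.5580
adj(I−A) = Cᵀ =
  [ 0.8050   0.4650   0.2200]
  [ 0.4100   0.9300   0.3200]
  [ 0.2225   0.2325   0.6500]
(I − A)⁻¹ = adj(I−A) / det(I−A) ≈
  [   1.4427     0.8333     0.3943]
  [   0.7348     1.6667     0.5735]
  [   0.3987     0.4167     1.1649]
x = (I − A)⁻¹ d = adj(I−A)·d / det(I−A), with det(I−A) = 0.5580:
  x_1 = (0.8050·950 + 0.4650·775 + 0.2200·350) / 0.5580 = 1202.125 / 0.5580 ≈ 2154.35
  x_2 = (0.4100·950 + 0.9300·775 + 0.3200·350) / 0.5580 = 1222.25 / 0.5580 ≈ 2190.41
  x_3 = (0.2225·950 + 0.2325·775 + 0.6500·350) / 0.5580 = 619.0625 / 0.5580 ≈ 1109.43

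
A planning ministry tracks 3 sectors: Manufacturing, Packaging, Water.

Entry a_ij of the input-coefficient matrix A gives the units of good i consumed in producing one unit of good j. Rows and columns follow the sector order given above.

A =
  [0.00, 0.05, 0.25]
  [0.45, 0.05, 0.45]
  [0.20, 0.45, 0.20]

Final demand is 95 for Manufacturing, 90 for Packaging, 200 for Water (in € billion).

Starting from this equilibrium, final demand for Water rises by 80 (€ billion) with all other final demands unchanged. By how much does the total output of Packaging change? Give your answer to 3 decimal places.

Δx_P = 103.004

I − A =
  [   1.00    -0.05    -0.25]
  [  -0.45     0.95    -0.45]
  [  -0.20    -0.45     0.80]
Cofactors of I−A, C_ij = (−1)^(i+j)·(minor ij) (rows/columns in the sector order above):
  C_11 = (0.95)(0.80) − (-0.45)(-0.45) = 0.5575
  C_12 = −[(-0.45)(0.80) − (-0.45)(-0.20)] = 0.4500
  C_13 = (-0.45)(-0.45) − (0.95)(-0.20) = 0.3925
  C_21 = −[(-0.05)(0.80) − (-0.25)(-0.45)] = 0.1525
  C_22 = (1.00)(0.80) − (-0.25)(-0.20) = 0.7500
  C_23 = −[(1.00)(-0.45) − (-0.05)(-0.20)] = 0.4600
  C_31 = (-0.05)(-0.45) − (-0.25)(0.95) = 0.2600
  C_32 = −[(1.00)(-0.45) − (-0.25)(-0.45)] = 0.5625
  C_33 = (1.00)(0.95) − (-0.05)(-0.45) = 0.9275
det(I−A) = Σ_j (I−A)_1j·C_1j = (1.00)(0.5575) + (-0.05)(0.4500) + (-0.25)(0.3925) = 0.436875
adj(I−A) = Cᵀ =
  [ 0.5575   0.1525   0.2600]
  [ 0.4500   0.7500   0.5625]
  [ 0.3925   0.4600   0.9275]
(I − A)⁻¹ = adj(I−A) / det(I−A) ≈
  [   1.2761     0.3491     0.5951]
  [   1.0300     1.7167     1.2876]
  [   0.8984     1.0529     2.1230]
Δx = (I − A)⁻¹ Δd with Δd having +80 in the Water component and 0 elsewhere.
So Δx_P = L_PW · (+80), where L_PW = adj(I−A)_PW / det(I−A) = 0.5625 / 0.436875.
Δx_P = 0.5625 × (+80) / 0.436875 = 45.00 / 0.436875 ≈ 103.004.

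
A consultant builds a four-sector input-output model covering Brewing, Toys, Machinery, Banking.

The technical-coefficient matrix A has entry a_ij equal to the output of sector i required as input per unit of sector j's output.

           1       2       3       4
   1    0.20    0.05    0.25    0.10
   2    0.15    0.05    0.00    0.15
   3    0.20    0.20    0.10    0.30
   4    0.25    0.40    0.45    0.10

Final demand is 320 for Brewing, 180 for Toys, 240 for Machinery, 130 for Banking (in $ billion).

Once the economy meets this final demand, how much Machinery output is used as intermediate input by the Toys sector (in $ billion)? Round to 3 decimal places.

I − A =
  [   0.80    -0.05    -0.25    -0.10]
  [  -0.15     0.95     0.00    -0.15]
  [  -0.20    -0.20     0.90    -0.30]
  [  -0.25    -0.40    -0.45     0.90]
Compute the cofactors C_ij = (−1)^(i+j)·(3×3 minor ij) of I−A; the adjugate is their transpose:
adj(I−A) = Cᵀ =
  [ 0.573750   0.153750   0.244875   0.171000]
  [ 0.148500   0.444750   0.103875   0.125250]
  [ 0.282750   0.255750   0.597625   0.273250]
  [ 0.366750   0.368250   0.413000   0.622250]
det(I−A) = Σ_j (I−A)_1j·C_1j = (0.80)(0.573750) + (-0.05)(0.148500) + (-0.25)(0.282750) + (-0.10)(0.366750) = 0.3442125
(I − A)⁻¹ = adj(I−A) / det(I−A) ≈
  [   1.6668     0.4467     0.7114     0.4968]
  [   0.4314     1.2921     0.3018     0.3639]
  [   0.8214     0.7430     1.7362     0.7938]
  [   1.0655     1.0698     1.1998     1.8077]
First solve x = (I − A)⁻¹ d = adj(I−A)·d / det(I−A); in particular x_2 = (0.148500·320 + 0.444750·180 + 0.103875·240 + 0.125250·130) / 0.3442125 = 168.7875 / 0.3442125 ≈ 490.35843.
Intermediate flow from 3 to 2: z_32 = a_32 · x_2 = 0.20 × 168.7875 / 0.3442125 = 33.7575 / 0.3442125 ≈ 98.072.

z_32 = 98.072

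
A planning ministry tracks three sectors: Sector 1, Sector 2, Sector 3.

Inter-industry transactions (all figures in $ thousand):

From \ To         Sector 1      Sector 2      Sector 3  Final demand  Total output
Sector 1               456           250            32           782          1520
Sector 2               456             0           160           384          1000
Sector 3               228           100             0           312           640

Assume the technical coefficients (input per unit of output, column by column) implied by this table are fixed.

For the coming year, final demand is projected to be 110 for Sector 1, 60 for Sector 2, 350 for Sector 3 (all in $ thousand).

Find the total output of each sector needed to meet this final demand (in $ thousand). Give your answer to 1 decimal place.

x_1 = 274.9, x_2 = 246.4, x_3 = 415.9

Technical coefficients a_ij = z_ij / X_j:
  a_11 = 456/1520 = 0.30, a_21 = 456/1520 = 0.30, a_31 = 228/1520 = 0.15
  a_12 = 250/1000 = 0.25, a_22 = 0/1000 = 0.00, a_32 = 100/1000 = 0.10
  a_13 = 32/640 = 0.05, a_23 = 160/640 = 0.25, a_33 = 0/640 = 0.00
I − A =
  [   0.70    -0.25    -0.05]
  [  -0.30     1.00    -0.25]
  [  -0.15    -0.10     1.00]
Cofactors of I−A, C_ij = (−1)^(i+j)·(minor ij) (rows/columns in the sector order above):
  C_11 = (1.00)(1.00) − (-0.25)(-0.10) = 0.9750
  C_12 = −[(-0.30)(1.00) − (-0.25)(-0.15)] = 0.3375
  C_13 = (-0.30)(-0.10) − (1.00)(-0.15) = 0.1800
  C_21 = −[(-0.25)(1.00) − (-0.05)(-0.10)] = 0.2550
  C_22 = (0.70)(1.00) − (-0.05)(-0.15) = 0.6925
  C_23 = −[(0.70)(-0.10) − (-0.25)(-0.15)] = 0.1075
  C_31 = (-0.25)(-0.25) − (-0.05)(1.00) = 0.1125
  C_32 = −[(0.70)(-0.25) − (-0.05)(-0.30)] = 0.1900
  C_33 = (0.70)(1.00) − (-0.25)(-0.30) = 0.6250
det(I−A) = Σ_j (I−A)_1j·C_1j = (0.70)(0.9750) + (-0.25)(0.3375) + (-0.05)(0.1800) = 0.589125
adj(I−A) = Cᵀ =
  [ 0.9750   0.2550   0.1125]
  [ 0.3375   0.6925   0.1900]
  [ 0.1800   0.1075   0.6250]
(I − A)⁻¹ = adj(I−A) / det(I−A) ≈
  [   1.6550     0.4328     0.1910]
  [   0.5729     1.1755     0.3225]
  [   0.3055     0.1825     1.0609]
x = (I − A)⁻¹ d = adj(I−A)·d / det(I−A), with det(I−A) = 0.589125:
  x_1 = (0.9750·110 + 0.2550·60 + 0.1125·350) / 0.589125 = 161.925 / 0.589125 ≈ 274.9
  x_2 = (0.3375·110 + 0.6925·60 + 0.1900·350) / 0.589125 = 145.175 / 0.589125 ≈ 246.4
  x_3 = (0.1800·110 + 0.1075·60 + 0.6250·350) / 0.589125 = 245.00 / 0.589125 ≈ 415.9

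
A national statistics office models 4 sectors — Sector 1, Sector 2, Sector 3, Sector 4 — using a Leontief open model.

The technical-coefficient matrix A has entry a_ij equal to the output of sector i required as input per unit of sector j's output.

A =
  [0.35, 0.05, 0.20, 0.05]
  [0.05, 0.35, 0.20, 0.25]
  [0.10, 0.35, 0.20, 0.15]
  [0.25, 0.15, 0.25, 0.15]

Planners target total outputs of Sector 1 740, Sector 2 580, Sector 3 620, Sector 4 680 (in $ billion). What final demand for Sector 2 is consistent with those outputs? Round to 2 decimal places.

d_2 = 46.00

I − A =
  [   0.65    -0.05    -0.20    -0.05]
  [  -0.05     0.65    -0.20    -0.25]
  [  -0.10    -0.35     0.80    -0.15]
  [  -0.25    -0.15    -0.25     0.85]
d = (I − A) x:
  d_1 = (+0.65)·740 + (-0.05)·580 + (-0.20)·620 + (-0.05)·680 = 294.00
  d_2 = (-0.05)·740 + (+0.65)·580 + (-0.20)·620 + (-0.25)·680 = 46.00
  d_3 = (-0.10)·740 + (-0.35)·580 + (+0.80)·620 + (-0.15)·680 = 117.00
  d_4 = (-0.25)·740 + (-0.15)·580 + (-0.25)·620 + (+0.85)·680 = 151.00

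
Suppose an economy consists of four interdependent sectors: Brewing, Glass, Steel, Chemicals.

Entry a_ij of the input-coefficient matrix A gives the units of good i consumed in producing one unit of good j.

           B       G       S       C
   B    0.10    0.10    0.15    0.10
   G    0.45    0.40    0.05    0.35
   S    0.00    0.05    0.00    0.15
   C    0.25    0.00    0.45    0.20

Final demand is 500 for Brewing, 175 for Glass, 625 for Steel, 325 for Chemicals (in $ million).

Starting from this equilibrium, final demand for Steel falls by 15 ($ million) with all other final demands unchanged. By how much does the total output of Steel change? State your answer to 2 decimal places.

I − A =
  [   0.90    -0.10    -0.15    -0.10]
  [  -0.45     0.60    -0.05    -0.35]
  [   0.00    -0.05     1.00    -0.15]
  [  -0.25     0.00    -0.45     0.80]
Compute the cofactors C_ij = (−1)^(i+j)·(3×3 minor ij) of I−A; the adjugate is their transpose:
adj(I−A) = Cᵀ =
  [ 0.429625   0.081500   0.118750   0.111625]
  [ 0.419000   0.628625   0.263875   0.376875]
  [ 0.044875   0.038500   0.372250   0.092250]
  [ 0.159500   0.047125   0.246500   0.489375]
det(I−A) = Σ_j (I−A)_1j·C_1j = (0.90)(0.429625) + (-0.10)(0.419000) + (-0.15)(0.044875) + (-0.10)(0.159500) = 0.32208125
(I − A)⁻¹ = adj(I−A) / det(I−A) ≈
  [   1.3339     0.2530     0.3687     0.3466]
  [   1.3009     1.9518     0.8193     1.1701]
  [   0.1393     0.1195     1.1558     0.2864]
  [   0.4952     0.1463     0.7653     1.5194]
Δx = (I − A)⁻¹ Δd with Δd having -15 in the Steel component and 0 elsewhere.
So Δx_S = L_SS · (-15), where L_SS = adj(I−A)_SS / det(I−A) = 0.372250 / 0.32208125.
Δx_S = 0.372250 × (-15) / 0.32208125 = -5.58375 / 0.32208125 ≈ -17.34.

Δx_S = -17.34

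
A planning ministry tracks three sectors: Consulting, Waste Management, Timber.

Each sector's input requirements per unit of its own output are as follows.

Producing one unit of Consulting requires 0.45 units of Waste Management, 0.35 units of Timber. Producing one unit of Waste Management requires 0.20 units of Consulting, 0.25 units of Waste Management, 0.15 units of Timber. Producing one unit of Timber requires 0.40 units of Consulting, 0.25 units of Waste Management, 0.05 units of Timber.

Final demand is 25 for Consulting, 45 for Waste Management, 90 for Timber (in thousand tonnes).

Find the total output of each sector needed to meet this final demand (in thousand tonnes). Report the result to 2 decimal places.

I − A =
  [   1.00    -0.20    -0.40]
  [  -0.45     0.75    -0.25]
  [  -0.35    -0.15     0.95]
Cofactors of I−A, C_ij = (−1)^(i+j)·(minor ij) (rows/columns in the sector order above):
  C_11 = (0.75)(0.95) − (-0.25)(-0.15) = 0.6750
  C_12 = −[(-0.45)(0.95) − (-0.25)(-0.35)] = 0.5150
  C_13 = (-0.45)(-0.15) − (0.75)(-0.35) = 0.3300
  C_21 = −[(-0.20)(0.95) − (-0.40)(-0.15)] = 0.2500
  C_22 = (1.00)(0.95) − (-0.40)(-0.35) = 0.8100
  C_23 = −[(1.00)(-0.15) − (-0.20)(-0.35)] = 0.2200
  C_31 = (-0.20)(-0.25) − (-0.40)(0.75) = 0.3500
  C_32 = −[(1.00)(-0.25) − (-0.40)(-0.45)] = 0.4300
  C_33 = (1.00)(0.75) − (-0.20)(-0.45) = 0.6600
det(I−A) = Σ_j (I−A)_1j·C_1j = (1.00)(0.6750) + (-0.20)(0.5150) + (-0.40)(0.3300) = 0.4400
adj(I−A) = Cᵀ =
  [ 0.6750   0.2500   0.3500]
  [ 0.5150   0.8100   0.4300]
  [ 0.3300   0.2200   0.6600]
(I − A)⁻¹ = adj(I−A) / det(I−A) ≈
  [   1.5341     0.5682     0.7955]
  [   1.1705     1.8409     0.9773]
  [   0.7500     0.5000     1.5000]
x = (I − A)⁻¹ d = adj(I−A)·d / det(I−A), with det(I−A) = 0.4400:
  x_C = (0.6750·25 + 0.2500·45 + 0.3500·90) / 0.4400 = 59.625 / 0.4400 ≈ 135.51
  x_W = (0.5150·25 + 0.8100·45 + 0.4300·90) / 0.4400 = 88.025 / 0.4400 ≈ 200.06
  x_T = (0.3300·25 + 0.2200·45 + 0.6600·90) / 0.4400 = 77.55 / 0.4400 = 176.25

x_C = 135.51, x_W = 200.06, x_T = 176.25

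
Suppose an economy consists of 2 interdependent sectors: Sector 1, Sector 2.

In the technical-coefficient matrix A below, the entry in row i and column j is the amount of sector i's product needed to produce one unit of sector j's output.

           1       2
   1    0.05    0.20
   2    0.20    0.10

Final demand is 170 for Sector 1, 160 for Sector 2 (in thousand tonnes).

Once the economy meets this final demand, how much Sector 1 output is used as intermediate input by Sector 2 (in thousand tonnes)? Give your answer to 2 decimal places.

I − A =
  [   0.95    -0.20]
  [  -0.20     0.90]
det(I−A) = (0.95)(0.90) − (-0.20)(-0.20) = 0.8150
adj(I−A) = [[0.90, 0.20], [0.20, 0.95]]
(I − A)⁻¹ = adj(I−A) / det(I−A) ≈
  [   1.1043     0.2454]
  [   0.2454     1.1656]
First solve x = (I − A)⁻¹ d = adj(I−A)·d / det(I−A); in particular x_2 = (0.20·170 + 0.95·160) / 0.8150 = 186.00 / 0.8150 ≈ 228.2209.
Intermediate flow from 1 to 2: z_12 = a_12 · x_2 = 0.20 × 186.00 / 0.8150 = 37.20 / 0.8150 ≈ 45.64.

z_12 = 45.64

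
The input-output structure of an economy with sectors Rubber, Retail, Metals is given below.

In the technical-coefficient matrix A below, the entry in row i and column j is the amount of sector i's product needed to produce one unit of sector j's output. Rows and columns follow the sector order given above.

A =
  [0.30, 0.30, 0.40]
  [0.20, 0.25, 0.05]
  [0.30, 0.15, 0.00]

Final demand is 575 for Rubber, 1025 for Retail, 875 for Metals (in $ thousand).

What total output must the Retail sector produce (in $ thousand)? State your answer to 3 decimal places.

x_2 = 2317.764

I − A =
  [   0.70    -0.30    -0.40]
  [  -0.20     0.75    -0.05]
  [  -0.30    -0.15     1.00]
Cofactors of I−A, C_ij = (−1)^(i+j)·(minor ij) (rows/columns in the sector order above):
  C_11 = (0.75)(1.00) − (-0.05)(-0.15) = 0.7425
  C_12 = −[(-0.20)(1.00) − (-0.05)(-0.30)] = 0.2150
  C_13 = (-0.20)(-0.15) − (0.75)(-0.30) = 0.2550
  C_21 = −[(-0.30)(1.00) − (-0.40)(-0.15)] = 0.3600
  C_22 = (0.70)(1.00) − (-0.40)(-0.30) = 0.5800
  C_23 = −[(0.70)(-0.15) − (-0.30)(-0.30)] = 0.1950
  C_31 = (-0.30)(-0.05) − (-0.40)(0.75) = 0.3150
  C_32 = −[(0.70)(-0.05) − (-0.40)(-0.20)] = 0.1150
  C_33 = (0.70)(0.75) − (-0.30)(-0.20) = 0.4650
det(I−A) = Σ_j (I−A)_1j·C_1j = (0.70)(0.7425) + (-0.30)(0.2150) + (-0.40)(0.2550) = 0.35325
adj(I−A) = Cᵀ =
  [ 0.7425   0.3600   0.3150]
  [ 0.2150   0.5800   0.1150]
  [ 0.2550   0.1950   0.4650]
(I − A)⁻¹ = adj(I−A) / det(I−A) ≈
  [   2.1019     1.0191     0.8917]
  [   0.6086     1.6419     0.3255]
  [   0.7219     0.5520     1.3163]
x = (I − A)⁻¹ d = adj(I−A)·d / det(I−A), with det(I−A) = 0.35325:
  x_1 = (0.7425·575 + 0.3600·1025 + 0.3150·875) / 0.35325 = 1071.5625 / 0.35325 ≈ 3033.439
  x_2 = (0.2150·575 + 0.5800·1025 + 0.1150·875) / 0.35325 = 818.75 / 0.35325 ≈ 2317.764
  x_3 = (0.2550·575 + 0.1950·1025 + 0.4650·875) / 0.35325 = 753.375 / 0.35325 ≈ 2132.696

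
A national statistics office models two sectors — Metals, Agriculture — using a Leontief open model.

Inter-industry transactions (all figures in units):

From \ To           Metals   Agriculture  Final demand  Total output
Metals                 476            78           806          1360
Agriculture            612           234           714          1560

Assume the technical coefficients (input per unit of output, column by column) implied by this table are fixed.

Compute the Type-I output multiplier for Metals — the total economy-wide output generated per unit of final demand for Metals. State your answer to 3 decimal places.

m_M = 2.453

Technical coefficients a_ij = z_ij / X_j:
  a_MM = 476/1360 = 0.35, a_AM = 612/1360 = 0.45
  a_MA = 78/1560 = 0.05, a_AA = 234/1560 = 0.15
I − A =
  [   0.65    -0.05]
  [  -0.45     0.85]
det(I−A) = (0.65)(0.85) − (-0.05)(-0.45) = 0.5300
adj(I−A) = [[0.85, 0.05], [0.45, 0.65]]
(I − A)⁻¹ = adj(I−A) / det(I−A) ≈
  [   1.6038     0.0943]
  [   0.8491     1.2264]
The output multiplier for sector j is the column-j sum of the Leontief inverse (I − A)⁻¹ = adj(I−A) / det(I−A).
Column M of adj(I−A): (0.85, 0.45); det(I−A) = 0.5300.
m_M = (0.85 + 0.45) / 0.5300 = 1.30 / 0.5300 ≈ 2.453.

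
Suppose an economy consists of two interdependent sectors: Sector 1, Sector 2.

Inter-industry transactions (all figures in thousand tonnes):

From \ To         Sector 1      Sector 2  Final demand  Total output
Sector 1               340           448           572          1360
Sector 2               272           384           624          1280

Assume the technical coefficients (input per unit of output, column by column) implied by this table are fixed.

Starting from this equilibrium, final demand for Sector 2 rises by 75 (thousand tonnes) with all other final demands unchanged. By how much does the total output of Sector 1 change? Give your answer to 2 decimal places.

Technical coefficients a_ij = z_ij / X_j:
  a_11 = 340/1360 = 0.25, a_21 = 272/1360 = 0.20
  a_12 = 448/1280 = 0.35, a_22 = 384/1280 = 0.30
I − A =
  [   0.75    -0.35]
  [  -0.20     0.70]
det(I−A) = (0.75)(0.70) − (-0.35)(-0.20) = 0.4550
adj(I−A) = [[0.70, 0.35], [0.20, 0.75]]
(I − A)⁻¹ = adj(I−A) / det(I−A) ≈
  [   1.5385     0.7692]
  [   0.4396     1.6484]
Δx = (I − A)⁻¹ Δd with Δd having +75 in the Sector 2 component and 0 elsewhere.
So Δx_1 = L_12 · (+75), where L_12 = adj(I−A)_12 / det(I−A) = 0.35 / 0.4550.
Δx_1 = 0.35 × (+75) / 0.4550 = 26.25 / 0.4550 ≈ 57.69.

Δx_1 = 57.69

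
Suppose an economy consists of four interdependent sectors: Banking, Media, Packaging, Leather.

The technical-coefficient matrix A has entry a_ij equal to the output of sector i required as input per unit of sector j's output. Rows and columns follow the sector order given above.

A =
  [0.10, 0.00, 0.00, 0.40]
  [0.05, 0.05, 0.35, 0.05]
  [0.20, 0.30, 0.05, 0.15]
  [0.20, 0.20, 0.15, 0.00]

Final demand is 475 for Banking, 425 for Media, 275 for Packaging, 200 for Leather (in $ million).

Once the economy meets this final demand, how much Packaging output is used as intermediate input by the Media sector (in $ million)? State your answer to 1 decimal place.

I − A =
  [   0.90     0.00     0.00    -0.40]
  [  -0.05     0.95    -0.35    -0.05]
  [  -0.20    -0.30     0.95    -0.15]
  [  -0.20    -0.20    -0.15     1.00]
Compute the cofactors C_ij = (−1)^(i+j)·(3×3 minor ij) of I−A; the adjugate is their transpose:
adj(I−A) = Cᵀ =
  [ 0.753875   0.094000   0.085000   0.319000]
  [ 0.137875   0.746750   0.296750   0.137000]
  [ 0.236000   0.289000   0.766000   0.223750]
  [ 0.213750   0.211500   0.191250   0.717750]
det(I−A) = Σ_j (I−A)_1j·C_1j = (0.90)(0.753875) + (0.00)(0.137875) + (0.00)(0.236000) + (-0.40)(0.213750) = 0.5929875
(I − A)⁻¹ = adj(I−A) / det(I−A) ≈
  [   1.2713     0.1585     0.1433     0.5380]
  [   0.2325     1.2593     0.5004     0.2310]
  [   0.3980     0.4874     1.2918     0.3773]
  [   0.3605     0.3567     0.3225     1.2104]
First solve x = (I − A)⁻¹ d = adj(I−A)·d / det(I−A); in particular x_2 = (0.137875·475 + 0.746750·425 + 0.296750·275 + 0.137000·200) / 0.5929875 = 491.865625 / 0.5929875 ≈ 829.470.
Intermediate flow from 3 to 2: z_32 = a_32 · x_2 = 0.30 × 491.865625 / 0.5929875 = 147.5596875 / 0.5929875 ≈ 248.8.

z_32 = 248.8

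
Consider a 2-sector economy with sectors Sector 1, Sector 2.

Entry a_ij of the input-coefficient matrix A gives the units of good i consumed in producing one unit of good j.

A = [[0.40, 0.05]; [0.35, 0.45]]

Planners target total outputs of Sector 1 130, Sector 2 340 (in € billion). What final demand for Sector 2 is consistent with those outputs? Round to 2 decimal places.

I − A =
  [   0.60    -0.05]
  [  -0.35     0.55]
d = (I − A) x:
  d_1 = (+0.60)·130 + (-0.05)·340 = 61.00
  d_2 = (-0.35)·130 + (+0.55)·340 = 141.50

d_2 = 141.50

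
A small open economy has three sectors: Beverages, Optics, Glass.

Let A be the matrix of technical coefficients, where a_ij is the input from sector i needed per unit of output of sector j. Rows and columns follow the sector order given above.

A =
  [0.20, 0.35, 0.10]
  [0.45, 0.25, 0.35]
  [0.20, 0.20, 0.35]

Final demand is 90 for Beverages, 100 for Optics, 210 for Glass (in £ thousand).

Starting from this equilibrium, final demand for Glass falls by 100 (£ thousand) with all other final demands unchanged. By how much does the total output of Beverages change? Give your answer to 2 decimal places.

I − A =
  [   0.80    -0.35    -0.10]
  [  -0.45     0.75    -0.35]
  [  -0.20    -0.20     0.65]
Cofactors of I−A, C_ij = (−1)^(i+j)·(minor ij) (rows/columns in the sector order above):
  C_11 = (0.75)(0.65) − (-0.35)(-0.20) = 0.4175
  C_12 = −[(-0.45)(0.65) − (-0.35)(-0.20)] = 0.3625
  C_13 = (-0.45)(-0.20) − (0.75)(-0.20) = 0.2400
  C_21 = −[(-0.35)(0.65) − (-0.10)(-0.20)] = 0.2475
  C_22 = (0.80)(0.65) − (-0.10)(-0.20) = 0.5000
  C_23 = −[(0.80)(-0.20) − (-0.35)(-0.20)] = 0.2300
  C_31 = (-0.35)(-0.35) − (-0.10)(0.75) = 0.1975
  C_32 = −[(0.80)(-0.35) − (-0.10)(-0.45)] = 0.3250
  C_33 = (0.80)(0.75) − (-0.35)(-0.45) = 0.4425
det(I−A) = Σ_j (I−A)_1j·C_1j = (0.80)(0.4175) + (-0.35)(0.3625) + (-0.10)(0.2400) = 0.183125
adj(I−A) = Cᵀ =
  [ 0.4175   0.2475   0.1975]
  [ 0.3625   0.5000   0.3250]
  [ 0.2400   0.2300   0.4425]
(I − A)⁻¹ = adj(I−A) / det(I−A) ≈
  [   2.2799     1.3515     1.0785]
  [   1.9795     2.7304     1.7747]
  [   1.3106     1.2560     2.4164]
Δx = (I − A)⁻¹ Δd with Δd having -100 in the Glass component and 0 elsewhere.
So Δx_1 = L_13 · (-100), where L_13 = adj(I−A)_13 / det(I−A) = 0.1975 / 0.183125.
Δx_1 = 0.1975 × (-100) / 0.183125 = -19.75 / 0.183125 ≈ -107.85.

Δx_1 = -107.85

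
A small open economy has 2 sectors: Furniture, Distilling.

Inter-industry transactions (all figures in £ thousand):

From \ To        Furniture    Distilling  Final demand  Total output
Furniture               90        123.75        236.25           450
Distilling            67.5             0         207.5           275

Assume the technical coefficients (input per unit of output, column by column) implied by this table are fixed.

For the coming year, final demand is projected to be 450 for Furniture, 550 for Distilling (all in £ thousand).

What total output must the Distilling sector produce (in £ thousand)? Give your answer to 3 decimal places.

Technical coefficients a_ij = z_ij / X_j:
  a_FF = 90/450 = 0.20, a_DF = 67.5/450 = 0.15
  a_FD = 123.75/275 = 0.45, a_DD = 0/275 = 0.00
I − A =
  [   0.80    -0.45]
  [  -0.15     1.00]
det(I−A) = (0.80)(1.00) − (-0.45)(-0.15) = 0.7325
adj(I−A) = [[1.00, 0.45], [0.15, 0.80]]
(I − A)⁻¹ = adj(I−A) / det(I−A) ≈
  [   1.3652     0.6143]
  [   0.2048     1.0922]
x = (I − A)⁻¹ d = adj(I−A)·d / det(I−A), with det(I−A) = 0.7325:
  x_F = (1.00·450 + 0.45·550) / 0.7325 = 697.50 / 0.7325 ≈ 952.218
  x_D = (0.15·450 + 0.80·550) / 0.7325 = 507.50 / 0.7325 ≈ 692.833

x_D = 692.833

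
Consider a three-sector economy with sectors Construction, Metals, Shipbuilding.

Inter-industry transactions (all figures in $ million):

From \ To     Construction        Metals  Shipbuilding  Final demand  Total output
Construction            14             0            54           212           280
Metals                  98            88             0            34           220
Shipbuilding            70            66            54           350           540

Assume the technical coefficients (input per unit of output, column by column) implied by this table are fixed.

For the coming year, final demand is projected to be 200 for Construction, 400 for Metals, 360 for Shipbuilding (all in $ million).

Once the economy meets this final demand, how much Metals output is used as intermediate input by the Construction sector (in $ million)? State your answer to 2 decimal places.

Technical coefficients a_ij = z_ij / X_j:
  a_11 = 14/280 = 0.05, a_21 = 98/280 = 0.35, a_31 = 70/280 = 0.25
  a_12 = 0/220 = 0.00, a_22 = 88/220 = 0.40, a_32 = 66/220 = 0.30
  a_13 = 54/540 = 0.10, a_23 = 0/540 = 0.00, a_33 = 54/540 = 0.10
I − A =
  [   0.95     0.00    -0.10]
  [  -0.35     0.60     0.00]
  [  -0.25    -0.30     0.90]
Cofactors of I−A, C_ij = (−1)^(i+j)·(minor ij) (rows/columns in the sector order above):
  C_11 = (0.60)(0.90) − (0.00)(-0.30) = 0.5400
  C_12 = −[(-0.35)(0.90) − (0.00)(-0.25)] = 0.3150
  C_13 = (-0.35)(-0.30) − (0.60)(-0.25) = 0.2550
  C_21 = −[(0.00)(0.90) − (-0.10)(-0.30)] = 0.0300
  C_22 = (0.95)(0.90) − (-0.10)(-0.25) = 0.8300
  C_23 = −[(0.95)(-0.30) − (0.00)(-0.25)] = 0.2850
  C_31 = (0.00)(0.00) − (-0.10)(0.60) = 0.0600
  C_32 = −[(0.95)(0.00) − (-0.10)(-0.35)] = 0.0350
  C_33 = (0.95)(0.60) − (0.00)(-0.35) = 0.5700
det(I−A) = Σ_j (I−A)_1j·C_1j = (0.95)(0.5400) + (0.00)(0.3150) + (-0.10)(0.2550) = 0.4875
adj(I−A) = Cᵀ =
  [ 0.5400   0.0300   0.0600]
  [ 0.3150   0.8300   0.0350]
  [ 0.2550   0.2850   0.5700]
(I − A)⁻¹ = adj(I−A) / det(I−A) ≈
  [   1.1077     0.0615     0.1231]
  [   0.6462     1.7026     0.0718]
  [   0.5231     0.5846     1.1692]
First solve x = (I − A)⁻¹ d = adj(I−A)·d / det(I−A); in particular x_1 = (0.5400·200 + 0.0300·400 + 0.0600·360) / 0.4875 = 141.60 / 0.4875 ≈ 290.4615.
Intermediate flow from 2 to 1: z_21 = a_21 · x_1 = 0.35 × 141.60 / 0.4875 = 49.56 / 0.4875 ≈ 101.66.

z_21 = 101.66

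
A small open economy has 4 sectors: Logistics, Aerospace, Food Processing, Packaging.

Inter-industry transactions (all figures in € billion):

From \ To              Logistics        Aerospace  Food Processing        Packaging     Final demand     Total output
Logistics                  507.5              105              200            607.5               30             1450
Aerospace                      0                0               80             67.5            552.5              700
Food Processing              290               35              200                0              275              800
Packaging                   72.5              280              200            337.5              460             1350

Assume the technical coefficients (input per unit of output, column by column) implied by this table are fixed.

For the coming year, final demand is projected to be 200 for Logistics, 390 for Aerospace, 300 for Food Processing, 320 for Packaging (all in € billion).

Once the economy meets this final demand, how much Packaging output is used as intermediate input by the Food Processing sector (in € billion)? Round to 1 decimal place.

z_PF = 209.1

Technical coefficients a_ij = z_ij / X_j:
  a_LL = 507.5/1450 = 0.35, a_AL = 0/1450 = 0.00, a_FL = 290/1450 = 0.20, a_PL = 72.5/1450 = 0.05
  a_LA = 105/700 = 0.15, a_AA = 0/700 = 0.00, a_FA = 35/700 = 0.05, a_PA = 280/700 = 0.40
  a_LF = 200/800 = 0.25, a_AF = 80/800 = 0.10, a_FF = 200/800 = 0.25, a_PF = 200/800 = 0.25
  a_LP = 607.5/1350 = 0.45, a_AP = 67.5/1350 = 0.05, a_FP = 0/1350 = 0.00, a_PP = 337.5/1350 = 0.25
I − A =
  [   0.65    -0.15    -0.25    -0.45]
  [   0.00     1.00    -0.10    -0.05]
  [  -0.20    -0.05     0.75     0.00]
  [  -0.05    -0.40    -0.25     0.75]
Compute the cofactors C_ij = (−1)^(i+j)·(3×3 minor ij) of I−A; the adjugate is their transpose:
adj(I−A) = Cᵀ =
  [ 0.543125   0.234375   0.326125   0.341500]
  [ 0.019375   0.288750   0.055250   0.030875]
  [ 0.146125   0.081750   0.451625   0.093125]
  [ 0.095250   0.196875   0.201750   0.431250]
det(I−A) = Σ_j (I−A)_1j·C_1j = (0.65)(0.543125) + (-0.15)(0.019375) + (-0.25)(0.146125) + (-0.45)(0.095250) = 0.27073125
(I − A)⁻¹ = adj(I−A) / det(I−A) ≈
  [   2.0061     0.8657     1.2046     1.2614]
  [   0.0716     1.0666     0.2041     0.1140]
  [   0.5397     0.3020     1.6682     0.3440]
  [   0.3518     0.7272     0.7452     1.5929]
First solve x = (I − A)⁻¹ d = adj(I−A)·d / det(I−A); in particular x_F = (0.146125·200 + 0.081750·390 + 0.451625·300 + 0.093125·320) / 0.27073125 = 226.395 / 0.27073125 ≈ 836.235.
Intermediate flow from P to F: z_PF = a_PF · x_F = 0.25 × 226.395 / 0.27073125 = 56.59875 / 0.27073125 ≈ 209.1.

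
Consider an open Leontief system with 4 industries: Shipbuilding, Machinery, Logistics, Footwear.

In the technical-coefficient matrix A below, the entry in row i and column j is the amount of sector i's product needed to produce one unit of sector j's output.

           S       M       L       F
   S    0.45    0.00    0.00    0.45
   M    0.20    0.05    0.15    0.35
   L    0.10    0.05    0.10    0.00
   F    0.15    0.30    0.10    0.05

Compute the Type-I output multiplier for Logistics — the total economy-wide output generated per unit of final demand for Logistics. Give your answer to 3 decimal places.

m_L = 1.936

I − A =
  [   0.55     0.00     0.00    -0.45]
  [  -0.20     0.95    -0.15    -0.35]
  [  -0.10    -0.05     0.90     0.00]
  [  -0.15    -0.30    -0.10     0.95]
Compute the cofactors C_ij = (−1)^(i+j)·(3×3 minor ij) of I−A; the adjugate is their transpose:
adj(I−A) = Cᵀ =
  [ 0.708875   0.123750   0.063000   0.381375]
  [ 0.236000   0.405000   0.096500   0.261000]
  [ 0.091875   0.036250   0.347500   0.056875]
  [ 0.196125   0.151250   0.077000   0.466125]
det(I−A) = Σ_j (I−A)_1j·C_1j = (0.55)(0.708875) + (0.00)(0.236000) + (0.00)(0.091875) + (-0.45)(0.196125) = 0.301625
(I − A)⁻¹ = adj(I−A) / det(I−A) ≈
  [   2.3502     0.4103     0.2089     1.2644]
  [   0.7824     1.3427     0.3199     0.8653]
  [   0.3046     0.1202     1.1521     0.1886]
  [   0.6502     0.5015     0.2553     1.5454]
The output multiplier for sector j is the column-j sum of the Leontief inverse (I − A)⁻¹ = adj(I−A) / det(I−A).
Column L of adj(I−A): (0.063000, 0.096500, 0.347500, 0.077000); det(I−A) = 0.301625.
m_L = (0.063000 + 0.096500 + 0.347500 + 0.077000) / 0.301625 = 0.584 / 0.301625 ≈ 1.936.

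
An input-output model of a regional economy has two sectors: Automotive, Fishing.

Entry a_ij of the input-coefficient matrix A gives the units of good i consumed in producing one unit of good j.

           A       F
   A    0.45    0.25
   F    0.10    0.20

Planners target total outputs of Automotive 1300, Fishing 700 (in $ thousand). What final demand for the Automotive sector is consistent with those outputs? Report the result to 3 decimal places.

I − A =
  [   0.55    -0.25]
  [  -0.10     0.80]
d = (I − A) x:
  d_A = (+0.55)·1300 + (-0.25)·700 = 540.000
  d_F = (-0.10)·1300 + (+0.80)·700 = 430.000

d_A = 540.000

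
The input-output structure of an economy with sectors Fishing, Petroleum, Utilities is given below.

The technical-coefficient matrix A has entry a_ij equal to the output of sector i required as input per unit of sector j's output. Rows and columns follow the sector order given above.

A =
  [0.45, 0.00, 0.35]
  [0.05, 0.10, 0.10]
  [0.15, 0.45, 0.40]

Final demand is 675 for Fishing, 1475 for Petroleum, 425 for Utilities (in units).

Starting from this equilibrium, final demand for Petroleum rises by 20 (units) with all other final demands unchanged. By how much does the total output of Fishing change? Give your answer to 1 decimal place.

I − A =
  [   0.55     0.00    -0.35]
  [  -0.05     0.90    -0.10]
  [  -0.15    -0.45     0.60]
Cofactors of I−A, C_ij = (−1)^(i+j)·(minor ij) (rows/columns in the sector order above):
  C_11 = (0.90)(0.60) − (-0.10)(-0.45) = 0.4950
  C_12 = −[(-0.05)(0.60) − (-0.10)(-0.15)] = 0.0450
  C_13 = (-0.05)(-0.45) − (0.90)(-0.15) = 0.1575
  C_21 = −[(0.00)(0.60) − (-0.35)(-0.45)] = 0.1575
  C_22 = (0.55)(0.60) − (-0.35)(-0.15) = 0.2775
  C_23 = −[(0.55)(-0.45) − (0.00)(-0.15)] = 0.2475
  C_31 = (0.00)(-0.10) − (-0.35)(0.90) = 0.3150
  C_32 = −[(0.55)(-0.10) − (-0.35)(-0.05)] = 0.0725
  C_33 = (0.55)(0.90) − (0.00)(-0.05) = 0.4950
det(I−A) = Σ_j (I−A)_1j·C_1j = (0.55)(0.4950) + (0.00)(0.0450) + (-0.35)(0.1575) = 0.217125
adj(I−A) = Cᵀ =
  [ 0.4950   0.1575   0.3150]
  [ 0.0450   0.2775   0.0725]
  [ 0.1575   0.2475   0.4950]
(I − A)⁻¹ = adj(I−A) / det(I−A) ≈
  [   2.2798     0.7254     1.4508]
  [   0.2073     1.2781     0.3339]
  [   0.7254     1.1399     2.2798]
Δx = (I − A)⁻¹ Δd with Δd having +20 in the Petroleum component and 0 elsewhere.
So Δx_1 = L_12 · (+20), where L_12 = adj(I−A)_12 / det(I−A) = 0.1575 / 0.217125.
Δx_1 = 0.1575 × (+20) / 0.217125 = 3.15 / 0.217125 ≈ 14.5.

Δx_1 = 14.5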